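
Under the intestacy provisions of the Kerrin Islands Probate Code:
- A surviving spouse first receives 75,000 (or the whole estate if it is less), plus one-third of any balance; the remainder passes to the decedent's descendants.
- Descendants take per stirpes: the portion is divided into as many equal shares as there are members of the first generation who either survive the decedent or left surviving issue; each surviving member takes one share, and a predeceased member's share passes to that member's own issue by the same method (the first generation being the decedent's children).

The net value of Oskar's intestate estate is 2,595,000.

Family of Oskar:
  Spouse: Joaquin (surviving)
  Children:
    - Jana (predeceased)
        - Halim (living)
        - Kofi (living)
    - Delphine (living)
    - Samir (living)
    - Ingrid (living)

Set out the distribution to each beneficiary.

Joaquin first takes 75,000, leaving a balance of 2,520,000. Joaquin then takes one-third of the balance (840,000), for a total of 915,000. The remaining 1,680,000 passes to the descendants.
The descendants' portion (1,680,000) is divided into 4 shares of 420,000: Delphine, Samir, and Ingrid each take 420,000; Jana's 420,000 share passes to Jana's issue.
Jana's share (420,000) is divided into 2 shares of 210,000: Halim and Kofi each take 210,000.

Joaquin: 915,000; Halim: 210,000; Kofi: 210,000; Delphine: 420,000; Samir: 420,000; Ingrid: 420,000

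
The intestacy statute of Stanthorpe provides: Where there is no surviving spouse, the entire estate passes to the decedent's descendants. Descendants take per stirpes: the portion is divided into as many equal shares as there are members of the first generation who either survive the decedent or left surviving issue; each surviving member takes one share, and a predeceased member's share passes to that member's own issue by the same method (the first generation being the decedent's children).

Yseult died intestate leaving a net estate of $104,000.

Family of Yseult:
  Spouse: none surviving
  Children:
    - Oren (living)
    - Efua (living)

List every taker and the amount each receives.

The entire $104,000 passes to the descendants.
That amount ($104,000) is divided into 2 shares of $52,000: Oren and Efua each take $52,000.

Oren: $52,000; Efua: $52,000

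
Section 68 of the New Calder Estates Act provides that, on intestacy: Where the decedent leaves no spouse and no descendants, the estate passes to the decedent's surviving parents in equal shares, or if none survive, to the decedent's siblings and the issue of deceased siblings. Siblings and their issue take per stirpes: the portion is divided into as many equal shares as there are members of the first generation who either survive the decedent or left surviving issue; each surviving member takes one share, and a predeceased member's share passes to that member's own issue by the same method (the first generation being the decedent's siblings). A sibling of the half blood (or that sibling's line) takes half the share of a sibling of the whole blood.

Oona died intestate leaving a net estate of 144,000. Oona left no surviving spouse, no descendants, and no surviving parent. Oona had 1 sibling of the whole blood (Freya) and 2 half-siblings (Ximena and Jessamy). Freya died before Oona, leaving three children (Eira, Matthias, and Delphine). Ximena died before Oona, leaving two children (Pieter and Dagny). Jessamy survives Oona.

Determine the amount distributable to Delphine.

The entire 144,000 passes to the siblings and their issue.
Counting each half-blood sibling's line as half a unit, there are 2 units in 144,000, so one unit is 72,000. Whole-blood lines (Freya) take 72,000 each; half-blood lines (Ximena and Jessamy) take 36,000 each.
Freya's share (72,000) is divided into 3 shares of 24,000: Eira, Matthias, and Delphine each take 24,000.
Ximena's share (36,000) is divided into 2 shares of 18,000: Pieter and Dagny each take 18,000.

Delphine receives 24,000.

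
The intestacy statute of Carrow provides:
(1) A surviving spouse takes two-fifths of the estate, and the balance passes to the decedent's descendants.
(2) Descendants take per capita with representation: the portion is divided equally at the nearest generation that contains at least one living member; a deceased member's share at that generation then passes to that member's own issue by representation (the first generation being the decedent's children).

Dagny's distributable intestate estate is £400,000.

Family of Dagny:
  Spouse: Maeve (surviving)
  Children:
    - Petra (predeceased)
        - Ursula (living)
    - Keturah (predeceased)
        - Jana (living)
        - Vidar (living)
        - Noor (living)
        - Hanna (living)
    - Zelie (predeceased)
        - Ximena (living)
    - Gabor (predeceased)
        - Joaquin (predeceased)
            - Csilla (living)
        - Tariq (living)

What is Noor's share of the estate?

Maeve takes two-fifths of £400,000 = £160,000. The remaining £240,000 passes to the descendants.
No child survives, so the initial division is made at the grandchildren's generation.
The descendants' portion (£240,000) is divided into 8 shares of £30,000: Ursula, Jana, Vidar, Noor, Hanna, Ximena, and Tariq each take £30,000; Joaquin's £30,000 share passes to Joaquin's issue.
Joaquin's share (£30,000) passes entirely to Csilla.

Noor receives £30,000.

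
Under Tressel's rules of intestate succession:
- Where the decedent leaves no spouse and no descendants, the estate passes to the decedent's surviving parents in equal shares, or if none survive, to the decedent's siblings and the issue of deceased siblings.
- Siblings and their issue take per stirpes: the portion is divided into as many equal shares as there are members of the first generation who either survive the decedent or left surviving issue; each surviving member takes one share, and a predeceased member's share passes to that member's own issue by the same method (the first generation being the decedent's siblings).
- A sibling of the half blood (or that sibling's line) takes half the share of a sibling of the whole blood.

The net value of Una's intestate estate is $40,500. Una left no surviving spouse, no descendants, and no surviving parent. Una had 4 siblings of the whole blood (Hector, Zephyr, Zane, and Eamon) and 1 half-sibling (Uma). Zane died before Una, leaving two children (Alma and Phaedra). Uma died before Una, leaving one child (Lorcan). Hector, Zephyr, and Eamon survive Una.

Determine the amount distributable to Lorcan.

Lorcan receives $4,500.

The entire $40,500 passes to the siblings and their issue.
Counting each half-blood sibling's line as half a unit, there are 9/2 units in $40,500, so one unit is $9,000. Whole-blood lines (Hector, Zephyr, Zane, and Eamon) take $9,000 each; half-blood lines (Uma) take $4,500 each.
Zane's share ($9,000) is divided into 2 shares of $4,500: Alma and Phaedra each take $4,500.
Uma's share ($4,500) passes entirely to Lorcan.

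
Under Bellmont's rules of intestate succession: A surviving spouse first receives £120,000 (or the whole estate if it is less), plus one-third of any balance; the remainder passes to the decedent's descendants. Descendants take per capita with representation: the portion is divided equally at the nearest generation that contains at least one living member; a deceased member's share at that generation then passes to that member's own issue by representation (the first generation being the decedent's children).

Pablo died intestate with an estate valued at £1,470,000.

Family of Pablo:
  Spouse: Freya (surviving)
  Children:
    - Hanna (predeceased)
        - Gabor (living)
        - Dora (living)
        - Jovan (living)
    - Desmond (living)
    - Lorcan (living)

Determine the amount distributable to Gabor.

Gabor receives £100,000.

Freya first takes £120,000, leaving a balance of £1,350,000. Freya then takes one-third of the balance (£450,000), for a total of £570,000. The remaining £900,000 passes to the descendants.
The descendants' portion (£900,000) is divided into 3 shares of £300,000: Desmond and Lorcan each take £300,000; Hanna's £300,000 share passes to Hanna's issue.
Hanna's share (£300,000) is divided into 3 shares of £100,000: Gabor, Dora, and Jovan each take £100,000.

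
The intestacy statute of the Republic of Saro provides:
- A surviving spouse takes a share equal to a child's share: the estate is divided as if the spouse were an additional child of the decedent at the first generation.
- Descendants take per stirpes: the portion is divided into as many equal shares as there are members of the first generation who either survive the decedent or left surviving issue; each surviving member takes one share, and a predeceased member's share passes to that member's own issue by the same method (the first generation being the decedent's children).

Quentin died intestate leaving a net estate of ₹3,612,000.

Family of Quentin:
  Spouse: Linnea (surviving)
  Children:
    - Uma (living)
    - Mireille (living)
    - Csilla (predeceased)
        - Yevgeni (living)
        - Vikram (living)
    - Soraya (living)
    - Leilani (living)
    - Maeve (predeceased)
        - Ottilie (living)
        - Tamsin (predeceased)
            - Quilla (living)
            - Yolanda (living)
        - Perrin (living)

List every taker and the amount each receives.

The spouse counts as an additional share at the children's level, so there are 7 primary shares of ₹516,000. Linnea takes one such share (₹516,000).
The children's combined portion (₹3,096,000) is divided into 6 shares of ₹516,000: Uma, Mireille, Soraya, and Leilani each take ₹516,000; Csilla's ₹516,000 share passes to Csilla's issue; Maeve's ₹516,000 share passes to Maeve's issue.
Csilla's share (₹516,000) is divided into 2 shares of ₹258,000: Yevgeni and Vikram each take ₹258,000.
Maeve's share (₹516,000) is divided into 3 shares of ₹172,000: Ottilie and Perrin each take ₹172,000; Tamsin's ₹172,000 share passes to Tamsin's issue.
Tamsin's share (₹172,000) is divided into 2 shares of ₹86,000: Quilla and Yolanda each take ₹86,000.

Linnea: ₹516,000; Uma: ₹516,000; Mireille: ₹516,000; Yevgeni: ₹258,000; Vikram: ₹258,000; Soraya: ₹516,000; Leilani: ₹516,000; Ottilie: ₹172,000; Quilla: ₹86,000; Yolanda: ₹86,000; Perrin: ₹172,000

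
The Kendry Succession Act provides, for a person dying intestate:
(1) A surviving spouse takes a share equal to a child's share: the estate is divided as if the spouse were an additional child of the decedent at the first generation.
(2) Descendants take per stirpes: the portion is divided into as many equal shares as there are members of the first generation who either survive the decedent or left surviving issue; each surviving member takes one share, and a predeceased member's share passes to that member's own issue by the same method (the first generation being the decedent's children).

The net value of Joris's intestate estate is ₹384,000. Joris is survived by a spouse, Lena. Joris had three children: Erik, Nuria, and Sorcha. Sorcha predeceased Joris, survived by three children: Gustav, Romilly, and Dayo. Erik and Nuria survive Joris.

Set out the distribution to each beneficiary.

The spouse counts as an additional share at the children's level, so there are 4 primary shares of ₹96,000. Lena takes one such share (₹96,000).
The children's combined portion (₹288,000) is divided into 3 shares of ₹96,000: Erik and Nuria each take ₹96,000; Sorcha's ₹96,000 share passes to Sorcha's issue.
Sorcha's share (₹96,000) is divided into 3 shares of ₹32,000: Gustav, Romilly, and Dayo each take ₹32,000.

Lena: ₹96,000; Erik: ₹96,000; Nuria: ₹96,000; Gustav: ₹32,000; Romilly: ₹32,000; Dayo: ₹32,000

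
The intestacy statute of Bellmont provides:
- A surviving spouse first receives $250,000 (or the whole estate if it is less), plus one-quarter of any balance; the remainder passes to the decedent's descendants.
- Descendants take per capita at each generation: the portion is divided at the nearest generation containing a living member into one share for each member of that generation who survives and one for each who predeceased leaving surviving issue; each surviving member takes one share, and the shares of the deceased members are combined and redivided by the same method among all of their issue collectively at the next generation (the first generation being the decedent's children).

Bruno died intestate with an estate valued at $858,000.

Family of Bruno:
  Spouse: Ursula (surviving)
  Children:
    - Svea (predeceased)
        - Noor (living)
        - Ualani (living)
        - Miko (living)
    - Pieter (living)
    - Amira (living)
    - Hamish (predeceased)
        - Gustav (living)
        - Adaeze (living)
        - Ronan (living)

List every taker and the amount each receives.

Ursula: $402,000; Noor: $38,000; Ualani: $38,000; Miko: $38,000; Pieter: $114,000; Amira: $114,000; Gustav: $38,000; Adaeze: $38,000; Ronan: $38,000

Ursula first takes $250,000, leaving a balance of $608,000. Ursula then takes one-quarter of the balance ($152,000), for a total of $402,000. The remaining $456,000 passes to the descendants.
The descendants' portion ($456,000) is divided at the children's generation into 4 shares of $114,000. Pieter and Amira each take $114,000. The 2 shares of the deceased (Svea and Hamish) are combined into a pool of $228,000.
That pool ($228,000) is divided at the grandchildren's generation equally among Noor, Ualani, Miko, Gustav, Adaeze, and Ronan: $38,000 each.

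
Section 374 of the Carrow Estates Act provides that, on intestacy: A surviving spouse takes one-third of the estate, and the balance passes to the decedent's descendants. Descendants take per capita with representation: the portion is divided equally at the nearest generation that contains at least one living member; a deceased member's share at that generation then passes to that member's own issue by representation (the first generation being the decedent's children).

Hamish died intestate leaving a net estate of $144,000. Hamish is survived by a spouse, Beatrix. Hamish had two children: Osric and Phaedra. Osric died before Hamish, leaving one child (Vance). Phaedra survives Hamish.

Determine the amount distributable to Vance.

Vance receives $48,000.

Beatrix takes one-third of $144,000 = $48,000. The remaining $96,000 passes to the descendants.
The descendants' portion ($96,000) is divided into 2 shares of $48,000: Phaedra takes $48,000; Osric's $48,000 share passes to Osric's issue.
Osric's share ($48,000) passes entirely to Vance.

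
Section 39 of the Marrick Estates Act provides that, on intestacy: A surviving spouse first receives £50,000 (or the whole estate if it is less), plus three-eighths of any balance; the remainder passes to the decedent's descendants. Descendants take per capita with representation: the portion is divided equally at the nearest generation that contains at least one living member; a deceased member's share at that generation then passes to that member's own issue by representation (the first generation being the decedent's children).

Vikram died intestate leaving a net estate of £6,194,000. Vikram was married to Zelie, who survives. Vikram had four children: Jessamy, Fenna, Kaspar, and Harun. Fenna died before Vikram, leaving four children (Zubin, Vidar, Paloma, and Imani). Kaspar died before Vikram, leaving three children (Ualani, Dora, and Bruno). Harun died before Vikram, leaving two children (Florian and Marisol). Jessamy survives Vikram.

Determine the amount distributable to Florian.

Florian receives £480,000.

Zelie first takes £50,000, leaving a balance of £6,144,000. Zelie then takes three-eighths of the balance (£2,304,000), for a total of £2,354,000. The remaining £3,840,000 passes to the descendants.
The descendants' portion (£3,840,000) is divided into 4 shares of £960,000: Jessamy takes £960,000; Fenna's £960,000 share passes to Fenna's issue; Kaspar's £960,000 share passes to Kaspar's issue; Harun's £960,000 share passes to Harun's issue.
Fenna's share (£960,000) is divided into 4 shares of £240,000: Zubin, Vidar, Paloma, and Imani each take £240,000.
Kaspar's share (£960,000) is divided into 3 shares of £320,000: Ualani, Dora, and Bruno each take £320,000.
Harun's share (£960,000) is divided into 2 shares of £480,000: Florian and Marisol each take £480,000.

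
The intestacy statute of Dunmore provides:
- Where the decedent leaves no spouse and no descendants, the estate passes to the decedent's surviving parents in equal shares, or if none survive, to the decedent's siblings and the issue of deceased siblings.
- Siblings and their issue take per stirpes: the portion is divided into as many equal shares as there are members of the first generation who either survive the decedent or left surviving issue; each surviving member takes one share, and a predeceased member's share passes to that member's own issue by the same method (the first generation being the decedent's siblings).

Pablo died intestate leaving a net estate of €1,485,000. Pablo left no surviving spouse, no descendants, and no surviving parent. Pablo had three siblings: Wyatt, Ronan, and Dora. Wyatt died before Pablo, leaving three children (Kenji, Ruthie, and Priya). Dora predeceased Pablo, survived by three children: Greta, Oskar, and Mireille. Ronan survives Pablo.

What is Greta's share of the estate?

The entire €1,485,000 passes to the siblings and their issue.
That amount (€1,485,000) is divided into 3 shares of €495,000: Ronan takes €495,000; Wyatt's €495,000 share passes to Wyatt's issue; Dora's €495,000 share passes to Dora's issue.
Wyatt's share (€495,000) is divided into 3 shares of €165,000: Kenji, Ruthie, and Priya each take €165,000.
Dora's share (€495,000) is divided into 3 shares of €165,000: Greta, Oskar, and Mireille each take €165,000.

Greta receives €165,000.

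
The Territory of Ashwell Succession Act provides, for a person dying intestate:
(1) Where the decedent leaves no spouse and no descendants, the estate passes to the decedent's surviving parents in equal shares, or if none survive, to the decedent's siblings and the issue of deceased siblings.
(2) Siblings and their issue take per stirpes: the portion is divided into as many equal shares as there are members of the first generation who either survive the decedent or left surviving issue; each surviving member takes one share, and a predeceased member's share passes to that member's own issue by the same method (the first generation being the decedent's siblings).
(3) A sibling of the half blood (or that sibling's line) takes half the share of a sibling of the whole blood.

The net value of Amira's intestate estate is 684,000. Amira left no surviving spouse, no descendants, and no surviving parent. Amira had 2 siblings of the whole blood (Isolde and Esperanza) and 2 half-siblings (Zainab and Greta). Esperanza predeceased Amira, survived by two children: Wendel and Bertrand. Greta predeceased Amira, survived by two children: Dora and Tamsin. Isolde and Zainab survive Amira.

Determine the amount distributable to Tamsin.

The entire 684,000 passes to the siblings and their issue.
Counting each half-blood sibling's line as half a unit, there are 3 units in 684,000, so one unit is 228,000. Whole-blood lines (Isolde and Esperanza) take 228,000 each; half-blood lines (Zainab and Greta) take 114,000 each.
Esperanza's share (228,000) is divided into 2 shares of 114,000: Wendel and Bertrand each take 114,000.
Greta's share (114,000) is divided into 2 shares of 57,000: Dora and Tamsin each take 57,000.

Tamsin receives 57,000.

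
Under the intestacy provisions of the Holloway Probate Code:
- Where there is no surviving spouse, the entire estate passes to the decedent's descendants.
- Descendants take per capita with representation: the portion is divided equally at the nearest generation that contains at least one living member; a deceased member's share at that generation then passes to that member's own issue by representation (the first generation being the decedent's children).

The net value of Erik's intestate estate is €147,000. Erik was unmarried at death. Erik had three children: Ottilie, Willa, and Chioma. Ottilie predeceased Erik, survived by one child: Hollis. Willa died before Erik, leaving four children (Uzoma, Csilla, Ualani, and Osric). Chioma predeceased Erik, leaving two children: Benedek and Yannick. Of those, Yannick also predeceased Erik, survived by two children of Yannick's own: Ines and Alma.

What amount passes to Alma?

The entire €147,000 passes to the descendants.
No child survives, so the initial division is made at the grandchildren's generation.
That amount (€147,000) is divided into 7 shares of €21,000: Hollis, Uzoma, Csilla, Ualani, Osric, and Benedek each take €21,000; Yannick's €21,000 share passes to Yannick's issue.
Yannick's share (€21,000) is divided into 2 shares of €10,500: Ines and Alma each take €10,500.

Alma receives €10,500.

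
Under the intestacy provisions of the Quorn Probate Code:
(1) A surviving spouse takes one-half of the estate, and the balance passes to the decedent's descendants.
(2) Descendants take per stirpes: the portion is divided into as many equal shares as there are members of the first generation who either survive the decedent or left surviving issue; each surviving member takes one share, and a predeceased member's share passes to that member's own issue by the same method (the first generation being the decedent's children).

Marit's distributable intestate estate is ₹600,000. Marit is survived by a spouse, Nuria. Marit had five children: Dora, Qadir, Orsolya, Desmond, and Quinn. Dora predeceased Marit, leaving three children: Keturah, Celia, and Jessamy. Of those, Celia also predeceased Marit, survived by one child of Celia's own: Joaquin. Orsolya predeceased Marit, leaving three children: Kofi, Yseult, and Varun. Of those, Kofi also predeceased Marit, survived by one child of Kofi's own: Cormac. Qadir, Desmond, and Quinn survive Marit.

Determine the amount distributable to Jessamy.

Nuria takes one-half of ₹600,000 = ₹300,000. The remaining ₹300,000 passes to the descendants.
The descendants' portion (₹300,000) is divided into 5 shares of ₹60,000: Qadir, Desmond, and Quinn each take ₹60,000; Dora's ₹60,000 share passes to Dora's issue; Orsolya's ₹60,000 share passes to Orsolya's issue.
Dora's share (₹60,000) is divided into 3 shares of ₹20,000: Keturah and Jessamy each take ₹20,000; Celia's ₹20,000 share passes to Celia's issue.
Celia's share (₹20,000) passes entirely to Joaquin.
Orsolya's share (₹60,000) is divided into 3 shares of ₹20,000: Yseult and Varun each take ₹20,000; Kofi's ₹20,000 share passes to Kofi's issue.
Kofi's share (₹20,000) passes entirely to Cormac.

Jessamy receives ₹20,000.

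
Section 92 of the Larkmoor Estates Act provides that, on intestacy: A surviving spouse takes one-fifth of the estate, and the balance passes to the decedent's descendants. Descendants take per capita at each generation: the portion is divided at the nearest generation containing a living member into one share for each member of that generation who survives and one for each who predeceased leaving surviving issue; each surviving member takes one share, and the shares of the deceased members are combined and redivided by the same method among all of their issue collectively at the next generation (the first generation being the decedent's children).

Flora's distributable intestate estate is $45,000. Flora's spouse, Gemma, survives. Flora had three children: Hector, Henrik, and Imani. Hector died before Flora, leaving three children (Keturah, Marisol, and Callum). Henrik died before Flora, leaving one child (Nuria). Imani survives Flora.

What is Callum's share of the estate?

Callum receives $6,000.

Gemma takes one-fifth of $45,000 = $9,000. The remaining $36,000 passes to the descendants.
The descendants' portion ($36,000) is divided at the children's generation into 3 shares of $12,000. Imani takes $12,000. The 2 shares of the deceased (Hector and Henrik) are combined into a pool of $24,000.
That pool ($24,000) is divided at the grandchildren's generation equally among Keturah, Marisol, Callum, and Nuria: $6,000 each.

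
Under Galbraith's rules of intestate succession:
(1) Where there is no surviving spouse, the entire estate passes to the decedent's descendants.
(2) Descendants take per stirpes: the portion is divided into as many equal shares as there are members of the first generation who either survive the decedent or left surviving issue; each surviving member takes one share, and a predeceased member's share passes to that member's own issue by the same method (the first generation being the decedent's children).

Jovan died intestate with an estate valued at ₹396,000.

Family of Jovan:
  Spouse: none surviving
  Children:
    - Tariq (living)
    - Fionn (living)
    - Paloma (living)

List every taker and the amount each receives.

The entire ₹396,000 passes to the descendants.
That amount (₹396,000) is divided into 3 shares of ₹132,000: Tariq, Fionn, and Paloma each take ₹132,000.

Tariq: ₹132,000; Fionn: ₹132,000; Paloma: ₹132,000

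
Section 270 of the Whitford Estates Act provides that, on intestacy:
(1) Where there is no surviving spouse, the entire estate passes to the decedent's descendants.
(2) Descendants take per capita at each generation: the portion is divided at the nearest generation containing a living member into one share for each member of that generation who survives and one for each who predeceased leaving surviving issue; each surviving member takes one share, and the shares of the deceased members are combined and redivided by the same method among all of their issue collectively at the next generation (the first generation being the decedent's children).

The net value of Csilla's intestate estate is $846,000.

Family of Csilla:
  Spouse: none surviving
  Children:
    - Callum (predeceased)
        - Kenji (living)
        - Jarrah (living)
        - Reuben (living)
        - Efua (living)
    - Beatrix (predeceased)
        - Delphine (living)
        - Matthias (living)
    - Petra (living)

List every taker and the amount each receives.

The entire $846,000 passes to the descendants.
That amount ($846,000) is divided at the children's generation into 3 shares of $282,000. Petra takes $282,000. The 2 shares of the deceased (Callum and Beatrix) are combined into a pool of $564,000.
That pool ($564,000) is divided at the grandchildren's generation equally among Kenji, Jarrah, Reuben, Efua, Delphine, and Matthias: $94,000 each.

Kenji: $94,000; Jarrah: $94,000; Reuben: $94,000; Efua: $94,000; Delphine: $94,000; Matthias: $94,000; Petra: $282,000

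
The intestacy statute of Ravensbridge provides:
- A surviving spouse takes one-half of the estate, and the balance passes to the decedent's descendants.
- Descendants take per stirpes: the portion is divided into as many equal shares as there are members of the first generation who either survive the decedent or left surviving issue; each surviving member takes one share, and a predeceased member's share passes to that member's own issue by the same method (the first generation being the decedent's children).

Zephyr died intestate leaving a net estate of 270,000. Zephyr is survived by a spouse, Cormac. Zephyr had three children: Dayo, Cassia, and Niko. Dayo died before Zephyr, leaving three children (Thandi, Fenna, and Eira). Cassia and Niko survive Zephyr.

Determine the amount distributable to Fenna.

Cormac takes one-half of 270,000 = 135,000. The remaining 135,000 passes to the descendants.
The descendants' portion (135,000) is divided into 3 shares of 45,000: Cassia and Niko each take 45,000; Dayo's 45,000 share passes to Dayo's issue.
Dayo's share (45,000) is divided into 3 shares of 15,000: Thandi, Fenna, and Eira each take 15,000.

Fenna receives 15,000.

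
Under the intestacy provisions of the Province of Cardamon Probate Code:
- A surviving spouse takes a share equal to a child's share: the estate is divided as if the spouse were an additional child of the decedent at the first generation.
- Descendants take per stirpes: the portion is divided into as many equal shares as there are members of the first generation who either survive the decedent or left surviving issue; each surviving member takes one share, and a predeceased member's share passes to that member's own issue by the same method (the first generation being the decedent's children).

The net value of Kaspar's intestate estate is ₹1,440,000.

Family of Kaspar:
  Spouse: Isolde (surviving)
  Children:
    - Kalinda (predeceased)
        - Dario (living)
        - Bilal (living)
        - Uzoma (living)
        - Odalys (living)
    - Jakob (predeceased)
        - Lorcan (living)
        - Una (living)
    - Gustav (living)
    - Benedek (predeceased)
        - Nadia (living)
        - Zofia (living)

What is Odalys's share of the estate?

Odalys receives ₹72,000.

The spouse counts as an additional share at the children's level, so there are 5 primary shares of ₹288,000. Isolde takes one such share (₹288,000).
The children's combined portion (₹1,152,000) is divided into 4 shares of ₹288,000: Gustav takes ₹288,000; Kalinda's ₹288,000 share passes to Kalinda's issue; Jakob's ₹288,000 share passes to Jakob's issue; Benedek's ₹288,000 share passes to Benedek's issue.
Kalinda's share (₹288,000) is divided into 4 shares of ₹72,000: Dario, Bilal, Uzoma, and Odalys each take ₹72,000.
Jakob's share (₹288,000) is divided into 2 shares of ₹144,000: Lorcan and Una each take ₹144,000.
Benedek's share (₹288,000) is divided into 2 shares of ₹144,000: Nadia and Zofia each take ₹144,000.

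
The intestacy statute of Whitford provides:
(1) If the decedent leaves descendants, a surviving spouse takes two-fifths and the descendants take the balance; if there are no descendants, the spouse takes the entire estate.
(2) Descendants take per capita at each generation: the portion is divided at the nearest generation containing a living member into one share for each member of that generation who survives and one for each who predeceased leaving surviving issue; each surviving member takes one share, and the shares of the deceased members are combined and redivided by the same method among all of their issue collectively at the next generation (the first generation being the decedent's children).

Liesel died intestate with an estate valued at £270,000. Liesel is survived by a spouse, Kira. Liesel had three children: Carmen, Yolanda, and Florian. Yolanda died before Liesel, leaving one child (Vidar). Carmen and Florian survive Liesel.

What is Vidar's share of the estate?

Vidar receives £54,000.

Kira takes two-fifths of £270,000 = £108,000. The remaining £162,000 passes to the descendants.
The descendants' portion (£162,000) is divided at the children's generation into 3 shares of £54,000. Carmen and Florian each take £54,000. The remaining share for the deceased Yolanda (£54,000) is carried to the next generation.
That pool (£54,000) passes entirely to Vidar, the sole taker at the grandchildren's generation.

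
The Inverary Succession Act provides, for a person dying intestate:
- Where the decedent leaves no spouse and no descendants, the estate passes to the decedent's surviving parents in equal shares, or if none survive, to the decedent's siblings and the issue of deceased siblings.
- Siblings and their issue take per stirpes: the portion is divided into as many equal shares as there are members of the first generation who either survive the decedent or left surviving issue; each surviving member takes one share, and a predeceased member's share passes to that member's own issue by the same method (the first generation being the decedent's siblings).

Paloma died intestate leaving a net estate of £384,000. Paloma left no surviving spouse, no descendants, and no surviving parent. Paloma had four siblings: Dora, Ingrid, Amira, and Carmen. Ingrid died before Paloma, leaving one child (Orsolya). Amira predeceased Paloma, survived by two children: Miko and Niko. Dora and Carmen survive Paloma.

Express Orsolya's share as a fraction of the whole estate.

The entire £384,000 passes to the siblings and their issue.
That amount (£384,000) is divided into 4 shares of £96,000: Dora and Carmen each take £96,000; Ingrid's £96,000 share passes to Ingrid's issue; Amira's £96,000 share passes to Amira's issue.
Ingrid's share (£96,000) passes entirely to Orsolya.
Amira's share (£96,000) is divided into 2 shares of £48,000: Miko and Niko each take £48,000.

Orsolya receives 1/4 of the estate.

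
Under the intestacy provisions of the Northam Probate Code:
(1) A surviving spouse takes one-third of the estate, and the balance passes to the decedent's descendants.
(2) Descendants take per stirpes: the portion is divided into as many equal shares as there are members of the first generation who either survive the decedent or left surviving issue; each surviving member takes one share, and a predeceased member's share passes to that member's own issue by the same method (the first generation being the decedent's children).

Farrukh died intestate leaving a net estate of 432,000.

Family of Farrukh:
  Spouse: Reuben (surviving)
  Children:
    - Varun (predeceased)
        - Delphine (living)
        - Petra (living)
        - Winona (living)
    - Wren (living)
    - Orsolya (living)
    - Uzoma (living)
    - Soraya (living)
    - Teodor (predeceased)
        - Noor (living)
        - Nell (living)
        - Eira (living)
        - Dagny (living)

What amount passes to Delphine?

Delphine receives 16,000.

Reuben takes one-third of 432,000 = 144,000. The remaining 288,000 passes to the descendants.
The descendants' portion (288,000) is divided into 6 shares of 48,000: Wren, Orsolya, Uzoma, and Soraya each take 48,000; Varun's 48,000 share passes to Varun's issue; Teodor's 48,000 share passes to Teodor's issue.
Varun's share (48,000) is divided into 3 shares of 16,000: Delphine, Petra, and Winona each take 16,000.
Teodor's share (48,000) is divided into 4 shares of 12,000: Noor, Nell, Eira, and Dagny each take 12,000.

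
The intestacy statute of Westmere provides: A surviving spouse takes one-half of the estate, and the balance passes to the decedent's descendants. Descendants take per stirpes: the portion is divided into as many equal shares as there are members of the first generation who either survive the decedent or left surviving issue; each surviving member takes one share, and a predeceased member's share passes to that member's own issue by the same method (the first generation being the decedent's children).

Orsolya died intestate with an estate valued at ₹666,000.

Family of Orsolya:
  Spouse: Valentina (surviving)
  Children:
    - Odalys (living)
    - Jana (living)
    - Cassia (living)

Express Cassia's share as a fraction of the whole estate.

Valentina takes one-half of ₹666,000 = ₹333,000. The remaining ₹333,000 passes to the descendants.
The descendants' portion (₹333,000) is divided into 3 shares of ₹111,000: Odalys, Jana, and Cassia each take ₹111,000.

Cassia receives 1/6 of the estate.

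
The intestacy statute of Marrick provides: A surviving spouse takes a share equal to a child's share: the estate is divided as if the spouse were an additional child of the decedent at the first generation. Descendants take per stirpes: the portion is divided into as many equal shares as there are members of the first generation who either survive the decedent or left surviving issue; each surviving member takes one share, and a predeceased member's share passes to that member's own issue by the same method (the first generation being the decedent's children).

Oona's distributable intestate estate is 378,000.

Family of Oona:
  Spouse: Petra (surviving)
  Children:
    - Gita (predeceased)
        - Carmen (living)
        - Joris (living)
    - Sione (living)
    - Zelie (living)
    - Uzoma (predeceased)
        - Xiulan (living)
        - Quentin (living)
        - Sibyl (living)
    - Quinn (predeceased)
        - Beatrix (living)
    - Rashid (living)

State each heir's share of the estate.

Petra: 54,000; Carmen: 27,000; Joris: 27,000; Sione: 54,000; Zelie: 54,000; Xiulan: 18,000; Quentin: 18,000; Sibyl: 18,000; Beatrix: 54,000; Rashid: 54,000

The spouse counts as an additional share at the children's level, so there are 7 primary shares of 54,000. Petra takes one such share (54,000).
The children's combined portion (324,000) is divided into 6 shares of 54,000: Sione, Zelie, and Rashid each take 54,000; Gita's 54,000 share passes to Gita's issue; Uzoma's 54,000 share passes to Uzoma's issue; Quinn's 54,000 share passes to Quinn's issue.
Gita's share (54,000) is divided into 2 shares of 27,000: Carmen and Joris each take 27,000.
Uzoma's share (54,000) is divided into 3 shares of 18,000: Xiulan, Quentin, and Sibyl each take 18,000.
Quinn's share (54,000) passes entirely to Beatrix.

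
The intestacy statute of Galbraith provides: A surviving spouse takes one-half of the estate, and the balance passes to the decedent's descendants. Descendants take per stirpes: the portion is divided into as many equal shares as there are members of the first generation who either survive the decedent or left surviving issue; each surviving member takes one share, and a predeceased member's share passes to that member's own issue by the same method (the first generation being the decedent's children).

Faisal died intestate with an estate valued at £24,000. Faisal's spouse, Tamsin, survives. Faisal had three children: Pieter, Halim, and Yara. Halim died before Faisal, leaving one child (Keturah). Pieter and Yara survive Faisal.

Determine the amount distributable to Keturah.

Tamsin takes one-half of £24,000 = £12,000. The remaining £12,000 passes to the descendants.
The descendants' portion (£12,000) is divided into 3 shares of £4,000: Pieter and Yara each take £4,000; Halim's £4,000 share passes to Halim's issue.
Halim's share (£4,000) passes entirely to Keturah.

Keturah receives £4,000.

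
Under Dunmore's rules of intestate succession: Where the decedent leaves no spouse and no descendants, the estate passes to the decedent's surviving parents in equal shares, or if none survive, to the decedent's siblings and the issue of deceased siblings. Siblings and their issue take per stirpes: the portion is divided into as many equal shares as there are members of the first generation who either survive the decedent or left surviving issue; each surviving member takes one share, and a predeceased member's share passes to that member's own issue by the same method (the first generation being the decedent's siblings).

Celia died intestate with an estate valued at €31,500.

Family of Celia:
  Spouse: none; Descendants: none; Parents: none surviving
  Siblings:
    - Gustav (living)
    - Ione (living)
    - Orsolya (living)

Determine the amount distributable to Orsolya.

Orsolya receives €10,500.

The entire €31,500 passes to the siblings and their issue.
That amount (€31,500) is divided into 3 shares of €10,500: Gustav, Ione, and Orsolya each take €10,500.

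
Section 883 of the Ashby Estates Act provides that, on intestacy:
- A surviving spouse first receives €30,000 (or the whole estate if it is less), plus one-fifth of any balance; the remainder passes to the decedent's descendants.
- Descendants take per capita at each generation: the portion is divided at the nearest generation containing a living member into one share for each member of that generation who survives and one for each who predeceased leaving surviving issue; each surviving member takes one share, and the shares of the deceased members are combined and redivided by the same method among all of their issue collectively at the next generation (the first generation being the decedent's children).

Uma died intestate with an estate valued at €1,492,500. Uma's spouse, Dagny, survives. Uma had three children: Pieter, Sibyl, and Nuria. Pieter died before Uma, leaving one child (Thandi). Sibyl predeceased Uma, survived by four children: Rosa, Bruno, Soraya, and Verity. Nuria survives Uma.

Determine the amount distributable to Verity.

Verity receives €156,000.

Dagny first takes €30,000, leaving a balance of €1,462,500. Dagny then takes one-fifth of the balance (€292,500), for a total of €322,500. The remaining €1,170,000 passes to the descendants.
The descendants' portion (€1,170,000) is divided at the children's generation into 3 shares of €390,000. Nuria takes €390,000. The 2 shares of the deceased (Pieter and Sibyl) are combined into a pool of €780,000.
That pool (€780,000) is divided at the grandchildren's generation equally among Thandi, Rosa, Bruno, Soraya, and Verity: €156,000 each.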